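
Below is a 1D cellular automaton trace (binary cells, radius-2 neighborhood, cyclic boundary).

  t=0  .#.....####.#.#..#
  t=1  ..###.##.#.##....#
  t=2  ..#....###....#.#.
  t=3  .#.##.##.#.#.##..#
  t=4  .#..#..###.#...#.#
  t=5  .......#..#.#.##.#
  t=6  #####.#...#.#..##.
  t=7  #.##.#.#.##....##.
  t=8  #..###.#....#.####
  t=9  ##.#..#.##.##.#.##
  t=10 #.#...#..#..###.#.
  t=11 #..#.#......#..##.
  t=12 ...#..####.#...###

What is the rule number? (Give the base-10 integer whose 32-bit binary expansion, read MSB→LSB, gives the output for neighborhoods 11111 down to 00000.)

  ##### -> #   bit 31 = 1  t=6,i=2
  ####. -> #   bit 30 = 1  t=0,i=9
  ###.# -> .   bit 29 = 0  t=0,i=10
  ###.. -> #   bit 28 = 1  t=2,i=9
  ##.## -> .   bit 27 = 0  t=1,i=5
  ##.#. -> #   bit 26 = 1  t=0,i=11
  ##..# -> #   bit 25 = 1  t=3,i=15
  ##... -> .   bit 24 = 0  t=1,i=13
  #.### -> #   bit 23 = 1  t=6,i=0
  #.##. -> .   bit 22 = 0  t=1,i=6
  #.#.# -> #   bit 21 = 1  t=0,i=12
  #.#.. -> .   bit 20 = 0  t=0,i=1
  #..## -> .   bit 19 = 0  t=1,i=1
  #..#. -> .   bit 18 = 0  t=0,i=16
  #...# -> .   bit 17 = 0  t=2,i=0
  #.... -> #   bit 16 = 1  t=0,i=3
  .#### -> .   bit 15 = 0  t=0,i=8
  .###. -> .   bit 14 = 0  t=1,i=3
  .##.# -> #   bit 13 = 1  t=1,i=7
  .##.. -> .   bit 12 = 0  t=1,i=12
  .#.## -> .   bit 11 = 0  t=1,i=10
  .#.#. -> .   bit 10 = 0  t=0,i=0
  .#..# -> .   bit 9 = 0  t=0,i=15
  .#... -> #   bit 8 = 1  t=0,i=2
  ..### -> #   bit 7 = 1  t=0,i=7
  ..##. -> #   bit 6 = 1  t=6,i=15
  ..#.# -> #   bit 5 = 1  t=0,i=17
  ..#.. -> .   bit 4 = 0  t=1,i=17
  ...## -> #   bit 3 = 1  t=0,i=6
  ...#. -> #   bit 2 = 1  t=1,i=16
  ....# -> .   bit 1 = 0  t=0,i=5
  ..... -> #   bit 0 = 1  t=0,i=4
  bits 11010110101000010010000111101101 = 3600884205

3600884205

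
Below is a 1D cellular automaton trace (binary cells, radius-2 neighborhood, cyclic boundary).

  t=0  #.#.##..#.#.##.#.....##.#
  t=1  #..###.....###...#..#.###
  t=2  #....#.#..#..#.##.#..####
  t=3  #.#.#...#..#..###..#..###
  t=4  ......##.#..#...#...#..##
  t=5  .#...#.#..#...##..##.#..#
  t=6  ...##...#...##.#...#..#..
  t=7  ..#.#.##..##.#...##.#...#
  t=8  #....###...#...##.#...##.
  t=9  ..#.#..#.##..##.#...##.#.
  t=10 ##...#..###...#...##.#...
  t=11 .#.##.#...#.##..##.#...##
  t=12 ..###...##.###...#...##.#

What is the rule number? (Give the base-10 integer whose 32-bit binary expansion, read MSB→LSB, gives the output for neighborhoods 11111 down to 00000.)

  ##### -> #   bit 31 = 1  t=2,i=23
  ####. -> #   bit 30 = 1  t=1,i=24
  ###.# -> .   bit 29 = 0  t=3,i=0
  ###.. -> #   bit 28 = 1  t=1,i=0
  ##.## -> #   bit 27 = 1  t=0,i=23
  ##.#. -> .   bit 26 = 0  t=0,i=1
  ##..# -> .   bit 25 = 0  t=0,i=6
  ##... -> .   bit 24 = 0  t=1,i=6
  #.### -> #   bit 23 = 1  t=1,i=22
  #.##. -> #   bit 22 = 1  t=0,i=4
  #.#.# -> .   bit 21 = 0  t=0,i=2
  #.#.. -> .   bit 20 = 0  t=0,i=15
  #..## -> .   bit 19 = 0  t=1,i=2
  #..#. -> .   bit 18 = 0  t=0,i=7
  #...# -> #   bit 17 = 1  t=1,i=15
  #.... -> #   bit 16 = 1  t=0,i=17
  .#### -> #   bit 15 = 1  t=1,i=23
  .###. -> .   bit 14 = 0  t=1,i=4
  .##.# -> #   bit 13 = 1  t=0,i=0
  .##.. -> #   bit 12 = 1  t=0,i=5
  .#.## -> #   bit 11 = 1  t=0,i=3
  .#.#. -> .   bit 10 = 0  t=0,i=9
  .#..# -> #   bit 9 = 1  t=1,i=18
  .#... -> .   bit 8 = 0  t=0,i=16
  ..### -> .   bit 7 = 0  t=1,i=3
  ..##. -> .   bit 6 = 0  t=0,i=21
  ..#.# -> .   bit 5 = 0  t=0,i=8
  ..#.. -> .   bit 4 = 0  t=1,i=17
  ...## -> #   bit 3 = 1  t=0,i=20
  ...#. -> #   bit 2 = 1  t=1,i=16
  ....# -> .   bit 1 = 0  t=0,i=19
  ..... -> .   bit 0 = 0  t=0,i=18
  bits 11011000110000111011101000001100 = 3636705804

3636705804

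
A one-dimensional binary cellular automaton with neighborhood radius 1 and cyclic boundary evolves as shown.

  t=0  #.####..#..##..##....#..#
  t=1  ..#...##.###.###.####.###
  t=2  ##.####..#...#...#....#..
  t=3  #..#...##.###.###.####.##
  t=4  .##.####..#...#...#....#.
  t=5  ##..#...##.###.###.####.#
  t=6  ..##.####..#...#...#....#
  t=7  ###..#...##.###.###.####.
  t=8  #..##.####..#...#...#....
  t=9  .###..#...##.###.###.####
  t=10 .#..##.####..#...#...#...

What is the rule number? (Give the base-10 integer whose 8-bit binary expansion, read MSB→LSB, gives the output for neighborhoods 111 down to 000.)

  ###|.  b7=0 t=0,i=3
  ##.|.  b6=0 t=0,i=0
  #.#|.  b5=0 t=0,i=1
  #..|#  b4=1 t=0,i=6
  .##|#  b3=1 t=0,i=2
  .#.|.  b2=0 t=0,i=8
  ..#|#  b1=1 t=0,i=7
  ...|#  b0=1 t=0,i=18
  bits 00011011 = 27

27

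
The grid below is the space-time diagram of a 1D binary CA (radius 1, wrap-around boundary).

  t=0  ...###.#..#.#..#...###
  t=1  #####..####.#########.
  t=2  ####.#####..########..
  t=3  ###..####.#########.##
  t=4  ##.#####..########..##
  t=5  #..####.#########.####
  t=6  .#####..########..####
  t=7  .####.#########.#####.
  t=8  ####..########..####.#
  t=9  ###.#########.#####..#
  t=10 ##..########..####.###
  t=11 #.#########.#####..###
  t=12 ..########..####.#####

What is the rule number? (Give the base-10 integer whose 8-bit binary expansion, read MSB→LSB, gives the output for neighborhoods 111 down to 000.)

  ###|#  b7=1 t=0,i=4
  ##.|.  b6=0 t=0,i=5
  #.#|.  b5=0 t=0,i=6
  #..|#  b4=1 t=0,i=0
  .##|#  b3=1 t=0,i=3
  .#.|#  b2=1 t=0,i=7
  ..#|#  b1=1 t=0,i=2
  ...|#  b0=1 t=0,i=1
  bits 10011111 = 159

159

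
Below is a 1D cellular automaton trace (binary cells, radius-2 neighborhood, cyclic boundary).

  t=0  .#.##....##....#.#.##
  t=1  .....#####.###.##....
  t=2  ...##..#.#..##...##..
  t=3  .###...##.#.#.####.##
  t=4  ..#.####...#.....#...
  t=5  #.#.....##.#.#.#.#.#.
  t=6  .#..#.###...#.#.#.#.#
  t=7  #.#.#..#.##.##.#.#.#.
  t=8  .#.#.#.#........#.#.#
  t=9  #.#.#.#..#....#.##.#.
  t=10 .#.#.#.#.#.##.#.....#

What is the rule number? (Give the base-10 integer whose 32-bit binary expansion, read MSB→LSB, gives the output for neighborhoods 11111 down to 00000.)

2701346426

  nb #####: next=#  (t=1,i=7, bit31=1)
  nb ####.: next=.  (t=1,i=8, bit30=0)
  nb ###.#: next=#  (t=1,i=9, bit29=1)
  nb ###..: next=.  (t=3,i=3, bit28=0)
  nb ##.##: next=.  (t=1,i=10, bit27=0)
  nb ##.#.: next=.  (t=0,i=0, bit26=0)
  nb ##..#: next=.  (t=2,i=5, bit25=0)
  nb ##...: next=#  (t=0,i=5, bit24=1)
  nb #.###: next=.  (t=1,i=11, bit23=0)
  nb #.##.: next=.  (t=0,i=3, bit22=0)
  nb #.#.#: next=.  (t=0,i=1, bit21=0)
  nb #.#..: next=.  (t=2,i=9, bit20=0)
  nb #..##: next=.  (t=2,i=11, bit19=0)
  nb #..#.: next=.  (t=2,i=6, bit18=0)
  nb #...#: next=#  (t=2,i=15, bit17=1)
  nb #....: next=#  (t=0,i=6, bit16=1)
  nb .####: next=.  (t=1,i=6, bit15=0)
  nb .###.: next=#  (t=1,i=12, bit14=1)
  nb .##.#: next=.  (t=0,i=20, bit13=0)
  nb .##..: next=.  (t=0,i=4, bit12=0)
  nb .#.##: next=.  (t=0,i=2, bit11=0)
  nb .#.#.: next=#  (t=0,i=16, bit10=1)
  nb .#..#: next=#  (t=2,i=10, bit9=1)
  nb .#...: next=.  (t=4,i=12, bit8=0)
  nb ..###: next=.  (t=1,i=5, bit7=0)
  nb ..##.: next=#  (t=0,i=9, bit6=1)
  nb ..#.#: next=#  (t=0,i=15, bit5=1)
  nb ..#..: next=#  (t=4,i=11, bit4=1)
  nb ...##: next=#  (t=0,i=8, bit3=1)
  nb ...#.: next=.  (t=0,i=14, bit2=0)
  nb ....#: next=#  (t=0,i=7, bit1=1)
  nb .....: next=.  (t=1,i=0, bit0=0)
  bits 10100001000000110100011001111010 = 2701346426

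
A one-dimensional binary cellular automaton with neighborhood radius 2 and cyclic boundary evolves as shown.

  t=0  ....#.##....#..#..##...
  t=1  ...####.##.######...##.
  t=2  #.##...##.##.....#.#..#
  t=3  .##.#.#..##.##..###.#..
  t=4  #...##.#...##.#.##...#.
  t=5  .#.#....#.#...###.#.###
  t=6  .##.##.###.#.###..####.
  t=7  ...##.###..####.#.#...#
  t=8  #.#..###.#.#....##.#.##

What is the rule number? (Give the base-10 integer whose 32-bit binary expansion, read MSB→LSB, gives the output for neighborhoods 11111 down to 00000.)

  [31] ##### => .  t=1,i=13
  [30] ####. => .  t=1,i=5
  [29] ###.# => .  t=1,i=6
  [28] ###.. => .  t=1,i=16
  [27] ##.## => #  t=1,i=7
  [26] ##.#. => .  t=3,i=3
  [25] ##..# => #  t=3,i=14
  [24] ##... => #  t=0,i=8
  [23] #.### => #  t=1,i=11
  [22] #.##. => #  t=0,i=6
  [21] #.#.# => #  t=3,i=4
  [20] #.#.. => .  t=2,i=19
  [19] #..## => .  t=0,i=17
  [18] #..#. => #  t=0,i=14
  [17] #...# => .  t=1,i=18
  [16] #.... => #  t=0,i=9
  [15] .#### => .  t=1,i=4
  [14] .###. => #  t=3,i=17
  [13] .##.# => .  t=1,i=9
  [12] .##.. => .  t=0,i=7
  [11] .#.## => #  t=0,i=5
  [10] .#.#. => #  t=2,i=18
  [9] .#..# => #  t=0,i=13
  [8] .#... => #  t=3,i=21
  [7] ..### => #  t=1,i=3
  [6] ..##. => .  t=0,i=18
  [5] ..#.# => #  t=0,i=4
  [4] ..#.. => #  t=0,i=12
  [3] ...## => #  t=1,i=2
  [2] ...#. => #  t=0,i=3
  [1] ....# => .  t=0,i=2
  [0] ..... => .  t=0,i=0
  bits 00001011111001010100111110111100 = 199577532

199577532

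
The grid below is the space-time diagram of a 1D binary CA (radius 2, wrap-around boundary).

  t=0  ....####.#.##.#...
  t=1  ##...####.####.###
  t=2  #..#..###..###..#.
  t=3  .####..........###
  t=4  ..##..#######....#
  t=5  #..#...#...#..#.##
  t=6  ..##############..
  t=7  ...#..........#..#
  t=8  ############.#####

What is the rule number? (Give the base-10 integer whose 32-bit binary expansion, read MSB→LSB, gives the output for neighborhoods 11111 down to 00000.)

  nb #####: next=.  (t=1,i=17, bit31=0)
  nb ####.: next=#  (t=0,i=6, bit30=1)
  nb ###.#: next=#  (t=0,i=7, bit29=1)
  nb ###..: next=.  (t=1,i=1, bit28=0)
  nb ##.##: next=.  (t=1,i=9, bit27=0)
  nb ##.#.: next=#  (t=0,i=8, bit26=1)
  nb ##..#: next=.  (t=2,i=9, bit25=0)
  nb ##...: next=.  (t=1,i=2, bit24=0)
  nb #.###: next=.  (t=1,i=10, bit23=0)
  nb #.##.: next=#  (t=0,i=11, bit22=1)
  nb #.#.#: next=.  (t=0,i=9, bit21=0)
  nb #.#..: next=.  (t=0,i=14, bit20=0)
  nb #..##: next=.  (t=2,i=5, bit19=0)
  nb #..#.: next=#  (t=2,i=2, bit18=1)
  nb #...#: next=#  (t=1,i=3, bit17=1)
  nb #....: next=#  (t=0,i=16, bit16=1)
  nb .####: next=#  (t=0,i=5, bit15=1)
  nb .###.: next=.  (t=2,i=7, bit14=0)
  nb .##.#: next=#  (t=0,i=12, bit13=1)
  nb .##..: next=#  (t=4,i=3, bit12=1)
  nb .#.##: next=#  (t=0,i=10, bit11=1)
  nb .#.#.: next=#  (t=2,i=17, bit10=1)
  nb .#..#: next=#  (t=2,i=1, bit9=1)
  nb .#...: next=#  (t=0,i=15, bit8=1)
  nb ..###: next=.  (t=0,i=4, bit7=0)
  nb ..##.: next=.  (t=4,i=2, bit6=0)
  nb ..#.#: next=#  (t=2,i=16, bit5=1)
  nb ..#..: next=#  (t=2,i=3, bit4=1)
  nb ...##: next=.  (t=0,i=3, bit3=0)
  nb ...#.: next=#  (t=4,i=16, bit2=1)
  nb ....#: next=.  (t=0,i=2, bit1=0)
  nb .....: next=#  (t=0,i=0, bit0=1)
  bits 01100100010001111011111100110101 = 1682423605

1682423605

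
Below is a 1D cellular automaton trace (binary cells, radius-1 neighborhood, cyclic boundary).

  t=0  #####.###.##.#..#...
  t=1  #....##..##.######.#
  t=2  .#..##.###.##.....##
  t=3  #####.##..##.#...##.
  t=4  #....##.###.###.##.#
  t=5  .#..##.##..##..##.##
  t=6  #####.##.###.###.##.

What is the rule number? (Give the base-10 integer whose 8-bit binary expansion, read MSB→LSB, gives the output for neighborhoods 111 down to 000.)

  ###|.  b7=0 t=0,i=1
  ##.|.  b6=0 t=0,i=4
  #.#|#  b5=1 t=0,i=5
  #..|#  b4=1 t=0,i=14
  .##|#  b3=1 t=0,i=0
  .#.|#  b2=1 t=0,i=13
  ..#|#  b1=1 t=0,i=15
  ...|.  b0=0 t=0,i=18
  bits 00111110 = 62

62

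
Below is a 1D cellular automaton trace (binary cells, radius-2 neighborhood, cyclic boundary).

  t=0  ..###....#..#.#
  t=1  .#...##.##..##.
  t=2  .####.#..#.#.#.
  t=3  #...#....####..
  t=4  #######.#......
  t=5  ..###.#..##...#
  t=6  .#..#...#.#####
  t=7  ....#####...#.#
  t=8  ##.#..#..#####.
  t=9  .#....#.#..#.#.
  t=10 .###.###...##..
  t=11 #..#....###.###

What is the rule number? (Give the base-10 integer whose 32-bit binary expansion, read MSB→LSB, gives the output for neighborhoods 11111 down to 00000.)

  #####|#  b31=1 t=4,i=2
  ####.|.  b30=0 t=2,i=3
  ###.#|#  b29=1 t=2,i=4
  ###..|.  b28=0 t=0,i=4
  ##.##|.  b27=0 t=1,i=7
  ##.#.|.  b26=0 t=2,i=5
  ##..#|.  b25=0 t=1,i=10
  ##...|#  b24=1 t=0,i=5
  #.###|.  b23=0 t=6,i=10
  #.##.|.  b22=0 t=1,i=8
  #.#.#|#  b21=1 t=2,i=11
  #.#..|.  b20=0 t=0,i=14
  #..##|#  b19=1 t=0,i=1
  #..#.|.  b18=0 t=0,i=11
  #...#|#  b17=1 t=1,i=3
  #....|#  b16=1 t=0,i=6
  .####|.  b15=0 t=2,i=2
  .###.|.  b14=0 t=0,i=3
  .##.#|#  b13=1 t=1,i=6
  .##..|#  b12=1 t=1,i=9
  .#.##|.  b11=0 t=6,i=9
  .#.#.|#  b10=1 t=0,i=13
  .#..#|.  b9=0 t=0,i=0
  .#...|#  b8=1 t=1,i=2
  ..###|.  b7=0 t=0,i=2
  ..##.|.  b6=0 t=1,i=5
  ..#.#|#  b5=1 t=0,i=12
  ..#..|#  b4=1 t=0,i=9
  ...##|#  b3=1 t=1,i=4
  ...#.|#  b2=1 t=0,i=8
  ....#|.  b1=0 t=0,i=7
  .....|.  b0=0 t=4,i=11
  bits 10100001001010110011010100111100 = 2703963452

2703963452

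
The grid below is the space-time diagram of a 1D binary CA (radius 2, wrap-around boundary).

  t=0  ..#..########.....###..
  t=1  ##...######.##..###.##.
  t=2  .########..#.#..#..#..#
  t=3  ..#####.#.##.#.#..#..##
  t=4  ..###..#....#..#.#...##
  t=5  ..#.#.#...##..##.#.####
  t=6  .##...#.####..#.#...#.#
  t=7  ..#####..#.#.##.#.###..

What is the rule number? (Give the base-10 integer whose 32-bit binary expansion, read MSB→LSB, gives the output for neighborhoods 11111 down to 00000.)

  [31] ##### => #  t=0,i=7
  [30] ####. => .  t=0,i=11
  [29] ###.# => .  t=1,i=10
  [28] ###.. => #  t=0,i=12
  [27] ##.## => #  t=1,i=11
  [26] ##.#. => #  t=3,i=7
  [25] ##..# => .  t=1,i=14
  [24] ##... => #  t=0,i=13
  [23] #.### => .  t=2,i=1
  [22] #.##. => .  t=1,i=0
  [21] #.#.# => .  t=3,i=8
  [20] #.#.. => #  t=2,i=13
  [19] #..## => .  t=0,i=4
  [18] #..#. => #  t=2,i=10
  [17] #...# => #  t=1,i=3
  [16] #.... => .  t=0,i=14
  [15] .#### => #  t=0,i=6
  [14] .###. => .  t=0,i=19
  [13] .##.# => .  t=1,i=21
  [12] .##.. => #  t=1,i=1
  [11] .#.## => .  t=2,i=0
  [10] .#.#. => .  t=2,i=12
  [9] .#..# => .  t=0,i=3
  [8] .#... => .  t=4,i=8
  [7] ..### => #  t=0,i=5
  [6] ..##. => #  t=3,i=21
  [5] ..#.# => #  t=2,i=11
  [4] ..#.. => .  t=0,i=2
  [3] ...## => #  t=0,i=17
  [2] ...#. => #  t=0,i=1
  [1] ....# => #  t=0,i=0
  [0] ..... => .  t=0,i=15
  bits 10011101000101101001000011101110 = 2635501806

2635501806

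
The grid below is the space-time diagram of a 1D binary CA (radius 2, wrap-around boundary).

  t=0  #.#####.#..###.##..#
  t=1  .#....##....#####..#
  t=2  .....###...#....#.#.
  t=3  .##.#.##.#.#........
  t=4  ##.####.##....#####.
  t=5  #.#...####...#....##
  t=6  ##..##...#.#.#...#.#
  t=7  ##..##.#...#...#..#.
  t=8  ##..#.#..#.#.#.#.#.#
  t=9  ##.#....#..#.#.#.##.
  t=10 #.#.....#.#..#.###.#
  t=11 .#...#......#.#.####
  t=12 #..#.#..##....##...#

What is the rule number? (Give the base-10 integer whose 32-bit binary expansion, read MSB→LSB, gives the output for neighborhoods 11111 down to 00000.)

  ##### -> .   bit 31 = 0  t=0,i=4
  ####. -> .   bit 30 = 0  t=0,i=5
  ###.# -> #   bit 29 = 1  t=0,i=6
  ###.. -> #   bit 28 = 1  t=1,i=16
  ##.## -> #   bit 27 = 1  t=0,i=1
  ##.#. -> #   bit 26 = 1  t=0,i=7
  ##..# -> .   bit 25 = 0  t=0,i=17
  ##... -> .   bit 24 = 0  t=1,i=8
  #.### -> .   bit 23 = 0  t=0,i=2
  #.##. -> #   bit 22 = 1  t=0,i=15
  #.#.# -> #   bit 21 = 1  t=3,i=4
  #.#.. -> .   bit 20 = 0  t=0,i=8
  #..## -> .   bit 19 = 0  t=0,i=10
  #..#. -> #   bit 18 = 1  t=1,i=18
  #...# -> #   bit 17 = 1  t=2,i=9
  #.... -> .   bit 16 = 0  t=1,i=3
  .#### -> .   bit 15 = 0  t=0,i=3
  .###. -> #   bit 14 = 1  t=0,i=12
  .##.# -> .   bit 13 = 0  t=0,i=0
  .##.. -> #   bit 12 = 1  t=0,i=16
  .#.## -> #   bit 11 = 1  t=3,i=5
  .#.#. -> .   bit 10 = 0  t=1,i=0
  .#..# -> .   bit 9 = 0  t=0,i=9
  .#... -> .   bit 8 = 0  t=1,i=2
  ..### -> .   bit 7 = 0  t=0,i=11
  ..##. -> #   bit 6 = 1  t=0,i=19
  ..#.# -> .   bit 5 = 0  t=1,i=19
  ..#.. -> #   bit 4 = 1  t=2,i=11
  ...## -> #   bit 3 = 1  t=1,i=5
  ...#. -> .   bit 2 = 0  t=2,i=10
  ....# -> .   bit 1 = 0  t=1,i=4
  ..... -> #   bit 0 = 1  t=2,i=1
  bits 00111100011001100101100001011001 = 1013340249

1013340249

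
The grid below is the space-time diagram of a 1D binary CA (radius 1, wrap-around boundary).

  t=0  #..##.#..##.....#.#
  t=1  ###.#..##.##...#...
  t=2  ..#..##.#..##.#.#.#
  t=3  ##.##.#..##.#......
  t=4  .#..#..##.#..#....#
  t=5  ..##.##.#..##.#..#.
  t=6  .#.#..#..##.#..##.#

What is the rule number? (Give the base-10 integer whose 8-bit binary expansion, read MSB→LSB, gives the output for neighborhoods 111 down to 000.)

  nb ###: next=.  (t=1,i=1, bit7=0)
  nb ##.: next=#  (t=0,i=0, bit6=1)
  nb #.#: next=.  (t=0,i=5, bit5=0)
  nb #..: next=#  (t=0,i=1, bit4=1)
  nb .##: next=.  (t=0,i=3, bit3=0)
  nb .#.: next=.  (t=0,i=6, bit2=0)
  nb ..#: next=#  (t=0,i=2, bit1=1)
  nb ...: next=.  (t=0,i=12, bit0=0)
  bits 01010010 = 82

82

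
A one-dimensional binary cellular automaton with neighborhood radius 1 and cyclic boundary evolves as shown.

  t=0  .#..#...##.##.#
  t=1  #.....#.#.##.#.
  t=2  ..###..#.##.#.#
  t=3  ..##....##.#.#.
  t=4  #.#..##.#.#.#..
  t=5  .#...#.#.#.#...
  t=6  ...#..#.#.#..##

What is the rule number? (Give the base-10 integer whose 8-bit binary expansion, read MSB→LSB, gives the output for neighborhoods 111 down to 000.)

  ### -> #   bit 7 = 1  t=2,i=3
  ##. -> .   bit 6 = 0  t=0,i=9
  #.# -> #   bit 5 = 1  t=0,i=0
  #.. -> .   bit 4 = 0  t=0,i=2
  .## -> #   bit 3 = 1  t=0,i=8
  .#. -> .   bit 2 = 0  t=0,i=1
  ..# -> .   bit 1 = 0  t=0,i=3
  ... -> #   bit 0 = 1  t=0,i=6
  bits 10101001 = 169

169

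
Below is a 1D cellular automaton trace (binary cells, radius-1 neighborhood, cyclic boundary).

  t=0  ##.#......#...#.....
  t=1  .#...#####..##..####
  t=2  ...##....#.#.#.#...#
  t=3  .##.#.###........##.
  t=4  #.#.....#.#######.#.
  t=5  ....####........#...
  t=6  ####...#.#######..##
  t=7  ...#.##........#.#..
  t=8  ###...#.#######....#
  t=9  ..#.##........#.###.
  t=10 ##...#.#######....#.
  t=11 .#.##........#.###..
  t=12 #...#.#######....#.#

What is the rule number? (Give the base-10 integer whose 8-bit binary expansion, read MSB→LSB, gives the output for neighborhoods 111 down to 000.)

67

  ### -> .   bit 7 = 0  t=1,i=6
  ##. -> #   bit 6 = 1  t=0,i=1
  #.# -> .   bit 5 = 0  t=0,i=2
  #.. -> .   bit 4 = 0  t=0,i=4
  .## -> .   bit 3 = 0  t=0,i=0
  .#. -> .   bit 2 = 0  t=0,i=3
  ..# -> #   bit 1 = 1  t=0,i=9
  ... -> #   bit 0 = 1  t=0,i=5
  bits 01000011 = 67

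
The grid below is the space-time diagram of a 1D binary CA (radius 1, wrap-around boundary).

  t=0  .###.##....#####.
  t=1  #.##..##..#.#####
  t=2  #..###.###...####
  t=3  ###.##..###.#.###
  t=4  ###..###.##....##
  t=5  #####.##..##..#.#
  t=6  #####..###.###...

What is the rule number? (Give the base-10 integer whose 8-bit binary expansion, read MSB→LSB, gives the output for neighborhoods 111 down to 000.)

210

  [7] ### => #  t=0,i=2
  [6] ##. => #  t=0,i=3
  [5] #.# => .  t=0,i=4
  [4] #.. => #  t=0,i=7
  [3] .## => .  t=0,i=1
  [2] .#. => .  t=1,i=10
  [1] ..# => #  t=0,i=0
  [0] ... => .  t=0,i=8
  bits 11010010 = 210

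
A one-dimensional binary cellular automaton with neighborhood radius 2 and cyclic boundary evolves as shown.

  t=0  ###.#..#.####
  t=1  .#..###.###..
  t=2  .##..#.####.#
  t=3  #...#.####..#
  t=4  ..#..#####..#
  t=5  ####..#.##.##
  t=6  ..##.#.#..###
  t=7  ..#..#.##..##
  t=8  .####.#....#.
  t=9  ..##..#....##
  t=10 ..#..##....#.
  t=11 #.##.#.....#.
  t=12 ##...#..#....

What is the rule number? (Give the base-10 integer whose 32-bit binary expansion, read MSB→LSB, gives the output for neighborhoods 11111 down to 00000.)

  #####|.  b31=0 t=0,i=0
  ####.|#  b30=1 t=0,i=1
  ###.#|.  b29=0 t=0,i=2
  ###..|#  b28=1 t=1,i=10
  ##.##|#  b27=1 t=1,i=7
  ##.#.|.  b26=0 t=0,i=3
  ##..#|.  b25=0 t=2,i=3
  ##...|.  b24=0 t=1,i=11
  #.###|#  b23=1 t=0,i=9
  #.##.|.  b22=0 t=2,i=1
  #.#.#|#  b21=1 t=2,i=12
  #.#..|#  b20=1 t=0,i=4
  #..##|.  b19=0 t=1,i=3
  #..#.|#  b18=1 t=0,i=6
  #...#|#  b17=1 t=1,i=12
  #....|.  b16=0 t=8,i=8
  .####|#  b15=1 t=0,i=10
  .###.|#  b14=1 t=1,i=5
  .##.#|.  b13=0 t=5,i=9
  .##..|.  b12=0 t=2,i=2
  .#.##|#  b11=1 t=0,i=8
  .#.#.|.  b10=0 t=6,i=6
  .#..#|#  b9=1 t=0,i=5
  .#...|.  b8=0 t=8,i=7
  ..###|.  b7=0 t=1,i=4
  ..##.|#  b6=1 t=3,i=12
  ..#.#|.  b5=0 t=0,i=7
  ..#..|#  b4=1 t=1,i=1
  ...##|.  b3=0 t=9,i=10
  ...#.|.  b2=0 t=1,i=0
  ....#|.  b1=0 t=8,i=9
  .....|#  b0=1 t=11,i=8
  bits 01011000101101101100101001010001 = 1488374353

1488374353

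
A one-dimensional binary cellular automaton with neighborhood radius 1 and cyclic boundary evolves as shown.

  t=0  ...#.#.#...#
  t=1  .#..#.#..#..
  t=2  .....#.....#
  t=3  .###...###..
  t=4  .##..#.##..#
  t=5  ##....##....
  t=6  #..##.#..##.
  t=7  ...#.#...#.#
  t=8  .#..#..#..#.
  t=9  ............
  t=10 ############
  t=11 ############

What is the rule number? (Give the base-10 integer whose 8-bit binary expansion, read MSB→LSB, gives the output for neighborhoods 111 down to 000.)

  ### -> #   bit 7 = 1  t=3,i=2
  ##. -> .   bit 6 = 0  t=3,i=3
  #.# -> #   bit 5 = 1  t=0,i=4
  #.. -> .   bit 4 = 0  t=0,i=0
  .## -> #   bit 3 = 1  t=3,i=1
  .#. -> .   bit 2 = 0  t=0,i=3
  ..# -> .   bit 1 = 0  t=0,i=2
  ... -> #   bit 0 = 1  t=0,i=1
  bits 10101001 = 169

169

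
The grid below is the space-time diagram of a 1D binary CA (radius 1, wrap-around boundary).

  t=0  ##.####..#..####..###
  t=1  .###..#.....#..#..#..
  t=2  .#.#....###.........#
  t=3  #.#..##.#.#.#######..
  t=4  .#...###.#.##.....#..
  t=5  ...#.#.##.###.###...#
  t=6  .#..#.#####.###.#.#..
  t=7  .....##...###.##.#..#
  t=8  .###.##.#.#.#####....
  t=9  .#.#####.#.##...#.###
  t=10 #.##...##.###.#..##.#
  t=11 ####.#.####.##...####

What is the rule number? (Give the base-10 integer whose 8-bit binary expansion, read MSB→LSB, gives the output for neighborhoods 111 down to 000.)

  nb ###: next=.  (t=0,i=0, bit7=0)
  nb ##.: next=#  (t=0,i=1, bit6=1)
  nb #.#: next=#  (t=0,i=2, bit5=1)
  nb #..: next=.  (t=0,i=7, bit4=0)
  nb .##: next=#  (t=0,i=3, bit3=1)
  nb .#.: next=.  (t=0,i=9, bit2=0)
  nb ..#: next=.  (t=0,i=8, bit1=0)
  nb ...: next=#  (t=1,i=8, bit0=1)
  bits 01101001 = 105

105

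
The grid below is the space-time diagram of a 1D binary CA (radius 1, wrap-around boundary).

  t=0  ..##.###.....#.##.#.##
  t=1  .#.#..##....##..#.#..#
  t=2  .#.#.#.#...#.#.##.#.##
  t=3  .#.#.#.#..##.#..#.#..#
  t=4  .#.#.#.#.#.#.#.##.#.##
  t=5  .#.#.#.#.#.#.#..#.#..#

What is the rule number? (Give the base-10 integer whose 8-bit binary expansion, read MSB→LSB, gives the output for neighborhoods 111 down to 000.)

  ###|#  b7=1 t=0,i=6
  ##.|#  b6=1 t=0,i=3
  #.#|.  b5=0 t=0,i=4
  #..|.  b4=0 t=0,i=0
  .##|.  b3=0 t=0,i=2
  .#.|#  b2=1 t=0,i=13
  ..#|#  b1=1 t=0,i=1
  ...|.  b0=0 t=0,i=9
  bits 11000110 = 198

198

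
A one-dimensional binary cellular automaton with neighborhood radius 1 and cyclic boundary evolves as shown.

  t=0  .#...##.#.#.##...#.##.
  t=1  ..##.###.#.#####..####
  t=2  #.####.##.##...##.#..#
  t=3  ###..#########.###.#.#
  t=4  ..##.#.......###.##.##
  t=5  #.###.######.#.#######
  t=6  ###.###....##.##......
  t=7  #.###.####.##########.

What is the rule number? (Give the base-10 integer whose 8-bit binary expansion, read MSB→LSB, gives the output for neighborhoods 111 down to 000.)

121

  nb ###: next=.  (t=1,i=6, bit7=0)
  nb ##.: next=#  (t=0,i=6, bit6=1)
  nb #.#: next=#  (t=0,i=7, bit5=1)
  nb #..: next=#  (t=0,i=2, bit4=1)
  nb .##: next=#  (t=0,i=5, bit3=1)
  nb .#.: next=.  (t=0,i=1, bit2=0)
  nb ..#: next=.  (t=0,i=0, bit1=0)
  nb ...: next=#  (t=0,i=3, bit0=1)
  bits 01111001 = 121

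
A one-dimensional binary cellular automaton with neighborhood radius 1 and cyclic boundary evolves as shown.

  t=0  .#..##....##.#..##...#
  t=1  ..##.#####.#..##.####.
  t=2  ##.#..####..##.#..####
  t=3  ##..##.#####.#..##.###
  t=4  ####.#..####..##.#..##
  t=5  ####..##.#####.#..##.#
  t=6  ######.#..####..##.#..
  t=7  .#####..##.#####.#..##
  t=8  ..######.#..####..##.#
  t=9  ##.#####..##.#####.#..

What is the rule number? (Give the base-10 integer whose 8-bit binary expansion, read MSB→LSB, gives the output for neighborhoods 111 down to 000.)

  nb ###: next=#  (t=1,i=6, bit7=1)
  nb ##.: next=#  (t=0,i=5, bit6=1)
  nb #.#: next=.  (t=0,i=0, bit5=0)
  nb #..: next=#  (t=0,i=2, bit4=1)
  nb .##: next=.  (t=0,i=4, bit3=0)
  nb .#.: next=.  (t=0,i=1, bit2=0)
  nb ..#: next=#  (t=0,i=3, bit1=1)
  nb ...: next=#  (t=0,i=7, bit0=1)
  bits 11010011 = 211

211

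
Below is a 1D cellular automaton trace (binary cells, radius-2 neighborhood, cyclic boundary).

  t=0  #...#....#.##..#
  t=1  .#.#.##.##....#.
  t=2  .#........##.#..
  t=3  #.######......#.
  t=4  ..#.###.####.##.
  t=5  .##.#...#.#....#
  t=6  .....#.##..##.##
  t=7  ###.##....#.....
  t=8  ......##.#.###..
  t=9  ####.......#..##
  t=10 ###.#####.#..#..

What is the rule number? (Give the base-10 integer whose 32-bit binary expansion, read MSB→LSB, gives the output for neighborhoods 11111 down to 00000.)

3246981413

  [31] ##### => #  t=3,i=4
  [30] ####. => #  t=3,i=6
  [29] ###.# => .  t=4,i=6
  [28] ###.. => .  t=3,i=7
  [27] ##.## => .  t=1,i=7
  [26] ##.#. => .  t=2,i=12
  [25] ##..# => .  t=0,i=13
  [24] ##... => #  t=0,i=1
  [23] #.### => #  t=3,i=2
  [22] #.##. => .  t=0,i=11
  [21] #.#.# => .  t=1,i=3
  [20] #.#.. => .  t=2,i=13
  [19] #..## => #  t=0,i=14
  [18] #..#. => .  t=1,i=0
  [17] #...# => .  t=0,i=2
  [16] #.... => #  t=0,i=6
  [15] .#### => .  t=3,i=3
  [14] .###. => .  t=4,i=5
  [13] .##.# => .  t=1,i=6
  [12] .##.. => .  t=0,i=0
  [11] .#.## => .  t=0,i=10
  [10] .#.#. => .  t=1,i=2
  [9] .#..# => .  t=1,i=15
  [8] .#... => #  t=0,i=5
  [7] ..### => .  t=7,i=0
  [6] ..##. => .  t=0,i=15
  [5] ..#.# => #  t=0,i=9
  [4] ..#.. => .  t=0,i=4
  [3] ...## => .  t=2,i=9
  [2] ...#. => #  t=0,i=3
  [1] ....# => .  t=0,i=7
  [0] ..... => #  t=2,i=4
  bits 11000001100010010000000100100101 = 3246981413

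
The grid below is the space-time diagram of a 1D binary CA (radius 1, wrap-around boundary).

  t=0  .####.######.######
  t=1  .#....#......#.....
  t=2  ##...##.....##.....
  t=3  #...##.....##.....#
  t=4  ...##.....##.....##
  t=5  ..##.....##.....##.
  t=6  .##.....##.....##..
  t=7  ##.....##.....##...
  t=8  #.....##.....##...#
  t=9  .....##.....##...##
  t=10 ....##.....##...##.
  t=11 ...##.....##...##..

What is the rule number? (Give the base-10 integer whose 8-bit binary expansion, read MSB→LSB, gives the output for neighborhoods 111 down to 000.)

  nb ###: next=.  (t=0,i=2, bit7=0)
  nb ##.: next=.  (t=0,i=4, bit6=0)
  nb #.#: next=.  (t=0,i=0, bit5=0)
  nb #..: next=.  (t=1,i=2, bit4=0)
  nb .##: next=#  (t=0,i=1, bit3=1)
  nb .#.: next=#  (t=1,i=1, bit2=1)
  nb ..#: next=#  (t=1,i=0, bit1=1)
  nb ...: next=.  (t=1,i=3, bit0=0)
  bits 00001110 = 14

14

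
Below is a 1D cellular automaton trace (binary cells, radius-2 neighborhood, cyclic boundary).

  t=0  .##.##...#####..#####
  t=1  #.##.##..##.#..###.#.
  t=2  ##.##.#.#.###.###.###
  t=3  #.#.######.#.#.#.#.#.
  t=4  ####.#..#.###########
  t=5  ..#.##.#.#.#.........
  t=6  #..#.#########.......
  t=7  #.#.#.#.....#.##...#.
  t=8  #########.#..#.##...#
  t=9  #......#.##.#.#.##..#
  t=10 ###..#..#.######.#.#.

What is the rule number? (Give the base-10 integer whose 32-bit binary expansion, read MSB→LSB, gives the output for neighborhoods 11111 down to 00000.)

1295908242

  #####|.  b31=0 t=0,i=11
  ####.|#  b30=1 t=0,i=12
  ###.#|.  b29=0 t=0,i=20
  ###..|.  b28=0 t=0,i=13
  ##.##|#  b27=1 t=0,i=0
  ##.#.|#  b26=1 t=1,i=11
  ##..#|.  b25=0 t=0,i=14
  ##...|#  b24=1 t=0,i=6
  #.###|.  b23=0 t=2,i=10
  #.##.|.  b22=0 t=0,i=1
  #.#.#|#  b21=1 t=1,i=0
  #.#..|#  b20=1 t=1,i=12
  #..##|#  b19=1 t=0,i=15
  #..#.|#  b18=1 t=4,i=7
  #...#|.  b17=0 t=0,i=7
  #....|#  b16=1 t=5,i=13
  .####|#  b15=1 t=0,i=10
  .###.|#  b14=1 t=1,i=16
  .##.#|#  b13=1 t=0,i=2
  .##..|#  b12=1 t=0,i=5
  .#.##|#  b11=1 t=1,i=1
  .#.#.|#  b10=1 t=1,i=20
  .#..#|.  b9=0 t=1,i=13
  .#...|#  b8=1 t=5,i=12
  ..###|#  b7=1 t=0,i=9
  ..##.|.  b6=0 t=1,i=9
  ..#.#|.  b5=0 t=4,i=8
  ..#..|#  b4=1 t=6,i=0
  ...##|.  b3=0 t=0,i=8
  ...#.|.  b2=0 t=5,i=1
  ....#|#  b1=1 t=5,i=0
  .....|.  b0=0 t=5,i=14
  bits 01001101001111011111110110010010 = 1295908242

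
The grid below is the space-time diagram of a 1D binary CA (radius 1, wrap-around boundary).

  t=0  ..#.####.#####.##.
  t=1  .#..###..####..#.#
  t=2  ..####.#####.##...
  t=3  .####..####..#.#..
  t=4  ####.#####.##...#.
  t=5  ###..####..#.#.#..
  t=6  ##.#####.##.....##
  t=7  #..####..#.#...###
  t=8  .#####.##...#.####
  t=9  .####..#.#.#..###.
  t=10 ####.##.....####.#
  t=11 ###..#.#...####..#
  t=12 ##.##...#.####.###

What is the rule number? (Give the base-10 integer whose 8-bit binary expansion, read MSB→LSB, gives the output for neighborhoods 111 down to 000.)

  ### -> #   bit 7 = 1  t=0,i=5
  ##. -> .   bit 6 = 0  t=0,i=7
  #.# -> .   bit 5 = 0  t=0,i=3
  #.. -> #   bit 4 = 1  t=0,i=17
  .## -> #   bit 3 = 1  t=0,i=4
  .#. -> .   bit 2 = 0  t=0,i=2
  ..# -> #   bit 1 = 1  t=0,i=1
  ... -> .   bit 0 = 0  t=0,i=0
  bits 10011010 = 154

154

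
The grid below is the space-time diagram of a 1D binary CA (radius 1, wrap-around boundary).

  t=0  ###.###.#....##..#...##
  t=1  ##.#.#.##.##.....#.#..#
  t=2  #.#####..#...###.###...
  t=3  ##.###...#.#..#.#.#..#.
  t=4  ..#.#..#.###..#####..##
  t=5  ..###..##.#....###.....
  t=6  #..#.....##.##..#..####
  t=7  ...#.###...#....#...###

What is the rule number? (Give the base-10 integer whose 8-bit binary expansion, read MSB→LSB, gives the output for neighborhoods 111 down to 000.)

  ###|#  b7=1 t=0,i=0
  ##.|.  b6=0 t=0,i=2
  #.#|#  b5=1 t=0,i=3
  #..|.  b4=0 t=0,i=9
  .##|.  b3=0 t=0,i=4
  .#.|#  b2=1 t=0,i=8
  ..#|.  b1=0 t=0,i=12
  ...|#  b0=1 t=0,i=10
  bits 10100101 = 165

165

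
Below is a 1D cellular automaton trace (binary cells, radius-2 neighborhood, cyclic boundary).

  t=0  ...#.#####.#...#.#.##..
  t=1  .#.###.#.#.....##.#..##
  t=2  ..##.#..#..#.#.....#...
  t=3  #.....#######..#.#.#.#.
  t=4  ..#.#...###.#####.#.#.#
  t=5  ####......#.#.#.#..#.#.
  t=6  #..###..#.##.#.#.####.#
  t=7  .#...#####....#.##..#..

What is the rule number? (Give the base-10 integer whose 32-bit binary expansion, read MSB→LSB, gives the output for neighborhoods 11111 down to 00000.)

  [31] ##### => #  t=0,i=7
  [30] ####. => .  t=0,i=8
  [29] ###.# => #  t=0,i=9
  [28] ###.. => #  t=3,i=12
  [27] ##.## => .  t=4,i=11
  [26] ##.#. => .  t=0,i=10
  [25] ##..# => #  t=3,i=13
  [24] ##... => #  t=0,i=21
  [23] #.### => #  t=0,i=5
  [22] #.##. => .  t=0,i=19
  [21] #.#.# => .  t=0,i=17
  [20] #.#.. => .  t=0,i=11
  [19] #..## => .  t=1,i=20
  [18] #..#. => #  t=2,i=7
  [17] #...# => .  t=0,i=13
  [16] #.... => #  t=0,i=22
  [15] .#### => .  t=0,i=6
  [14] .###. => .  t=1,i=4
  [13] .##.# => .  t=1,i=16
  [12] .##.. => .  t=0,i=20
  [11] .#.## => #  t=0,i=4
  [10] .#.#. => #  t=0,i=16
  [9] .#..# => #  t=1,i=19
  [8] .#... => .  t=0,i=12
  [7] ..### => .  t=3,i=6
  [6] ..##. => .  t=1,i=15
  [5] ..#.# => #  t=0,i=3
  [4] ..#.. => #  t=2,i=8
  [3] ...## => .  t=1,i=14
  [2] ...#. => .  t=0,i=2
  [1] ....# => #  t=0,i=1
  [0] ..... => .  t=0,i=0
  bits 10110011100001010000111000110010 = 3011841586

3011841586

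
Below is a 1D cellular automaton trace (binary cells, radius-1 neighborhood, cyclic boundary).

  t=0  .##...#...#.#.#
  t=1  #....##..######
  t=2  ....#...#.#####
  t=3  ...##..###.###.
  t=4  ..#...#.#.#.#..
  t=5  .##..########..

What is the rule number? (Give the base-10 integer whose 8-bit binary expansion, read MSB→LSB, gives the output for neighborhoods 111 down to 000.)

166

  ### -> #   bit 7 = 1  t=1,i=10
  ##. -> .   bit 6 = 0  t=0,i=2
  #.# -> #   bit 5 = 1  t=0,i=0
  #.. -> .   bit 4 = 0  t=0,i=3
  .## -> .   bit 3 = 0  t=0,i=1
  .#. -> #   bit 2 = 1  t=0,i=6
  ..# -> #   bit 1 = 1  t=0,i=5
  ... -> .   bit 0 = 0  t=0,i=4
  bits 10100110 = 166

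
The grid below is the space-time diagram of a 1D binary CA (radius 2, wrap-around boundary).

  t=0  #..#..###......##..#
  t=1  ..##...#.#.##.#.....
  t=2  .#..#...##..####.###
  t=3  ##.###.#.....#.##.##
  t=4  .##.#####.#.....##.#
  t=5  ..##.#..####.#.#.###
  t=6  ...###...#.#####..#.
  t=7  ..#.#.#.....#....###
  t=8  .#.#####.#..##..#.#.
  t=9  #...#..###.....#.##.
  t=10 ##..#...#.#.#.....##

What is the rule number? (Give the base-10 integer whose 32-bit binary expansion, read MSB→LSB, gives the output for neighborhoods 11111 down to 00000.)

  #####|.  b31=0 t=4,i=6
  ####.|.  b30=0 t=2,i=14
  ###.#|#  b29=1 t=2,i=15
  ###..|.  b28=0 t=0,i=8
  ##.##|#  b27=1 t=2,i=16
  ##.#.|#  b26=1 t=1,i=13
  ##..#|.  b25=0 t=0,i=1
  ##...|#  b24=1 t=0,i=9
  #.###|.  b23=0 t=2,i=17
  #.##.|.  b22=0 t=1,i=11
  #.#.#|#  b21=1 t=1,i=9
  #.#..|#  b20=1 t=1,i=14
  #..##|.  b19=0 t=0,i=5
  #..#.|#  b18=1 t=0,i=2
  #...#|.  b17=0 t=1,i=5
  #....|.  b16=0 t=0,i=10
  .####|#  b15=1 t=2,i=13
  .###.|#  b14=1 t=0,i=7
  .##.#|#  b13=1 t=1,i=12
  .##..|.  b12=0 t=0,i=0
  .#.##|.  b11=0 t=1,i=10
  .#.#.|#  b10=1 t=1,i=8
  .#..#|.  b9=0 t=0,i=4
  .#...|#  b8=1 t=1,i=15
  ..###|.  b7=0 t=0,i=6
  ..##.|.  b6=0 t=0,i=15
  ..#.#|.  b5=0 t=1,i=7
  ..#..|#  b4=1 t=0,i=3
  ...##|#  b3=1 t=0,i=14
  ...#.|.  b2=0 t=1,i=6
  ....#|.  b1=0 t=0,i=13
  .....|#  b0=1 t=0,i=11
  bits 00101101001101001110010100011001 = 758441241

758441241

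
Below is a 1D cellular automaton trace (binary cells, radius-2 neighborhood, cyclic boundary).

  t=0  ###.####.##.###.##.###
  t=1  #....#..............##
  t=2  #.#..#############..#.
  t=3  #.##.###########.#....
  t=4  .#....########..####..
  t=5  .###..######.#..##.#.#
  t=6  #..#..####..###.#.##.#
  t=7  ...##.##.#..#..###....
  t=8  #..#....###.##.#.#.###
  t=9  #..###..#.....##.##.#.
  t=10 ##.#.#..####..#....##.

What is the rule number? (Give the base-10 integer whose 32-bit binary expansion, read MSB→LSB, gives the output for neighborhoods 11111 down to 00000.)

2486406097

  nb #####: next=#  (t=0,i=0, bit31=1)
  nb ####.: next=.  (t=0,i=1, bit30=0)
  nb ###.#: next=.  (t=0,i=2, bit29=0)
  nb ###..: next=#  (t=1,i=0, bit28=1)
  nb ##.##: next=.  (t=0,i=3, bit27=0)
  nb ##.#.: next=#  (t=3,i=16, bit26=1)
  nb ##..#: next=.  (t=2,i=18, bit25=0)
  nb ##...: next=.  (t=1,i=1, bit24=0)
  nb #.###: next=.  (t=0,i=4, bit23=0)
  nb #.##.: next=.  (t=0,i=9, bit22=0)
  nb #.#.#: next=#  (t=2,i=0, bit21=1)
  nb #.#..: next=#  (t=2,i=2, bit20=1)
  nb #..##: next=.  (t=2,i=4, bit19=0)
  nb #..#.: next=.  (t=2,i=19, bit18=0)
  nb #...#: next=#  (t=4,i=21, bit17=1)
  nb #....: next=#  (t=1,i=2, bit16=1)
  nb .####: next=#  (t=0,i=5, bit15=1)
  nb .###.: next=.  (t=0,i=13, bit14=0)
  nb .##.#: next=.  (t=0,i=10, bit13=0)
  nb .##..: next=.  (t=6,i=0, bit12=0)
  nb .#.##: next=#  (t=3,i=1, bit11=1)
  nb .#.#.: next=.  (t=2,i=1, bit10=0)
  nb .#..#: next=#  (t=2,i=3, bit9=1)
  nb .#...: next=#  (t=1,i=6, bit8=1)
  nb ..###: next=#  (t=1,i=20, bit7=1)
  nb ..##.: next=#  (t=5,i=16, bit6=1)
  nb ..#.#: next=.  (t=2,i=20, bit5=0)
  nb ..#..: next=#  (t=1,i=5, bit4=1)
  nb ...##: next=.  (t=1,i=19, bit3=0)
  nb ...#.: next=.  (t=1,i=4, bit2=0)
  nb ....#: next=.  (t=1,i=3, bit1=0)
  nb .....: next=#  (t=1,i=8, bit0=1)
  bits 10010100001100111000101111010001 = 2486406097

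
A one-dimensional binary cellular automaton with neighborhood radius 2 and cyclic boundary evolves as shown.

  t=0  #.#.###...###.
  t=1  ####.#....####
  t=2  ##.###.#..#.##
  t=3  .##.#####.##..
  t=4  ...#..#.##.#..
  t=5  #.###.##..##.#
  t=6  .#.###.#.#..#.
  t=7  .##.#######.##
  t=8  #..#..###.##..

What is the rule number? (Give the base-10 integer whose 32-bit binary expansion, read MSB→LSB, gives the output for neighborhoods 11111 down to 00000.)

  #####|#  b31=1 t=1,i=0
  ####.|.  b30=0 t=1,i=2
  ###.#|#  b29=1 t=0,i=12
  ###..|.  b28=0 t=0,i=6
  ##.##|#  b27=1 t=2,i=2
  ##.#.|#  b26=1 t=0,i=13
  ##..#|.  b25=0 t=5,i=8
  ##...|.  b24=0 t=0,i=7
  #.###|.  b23=0 t=0,i=4
  #.##.|.  b22=0 t=3,i=10
  #.#.#|#  b21=1 t=0,i=0
  #.#..|#  b20=1 t=1,i=5
  #..##|#  b19=1 t=5,i=9
  #..#.|.  b18=0 t=2,i=9
  #...#|.  b17=0 t=0,i=8
  #....|#  b16=1 t=1,i=7
  .####|.  b15=0 t=1,i=11
  .###.|#  b14=1 t=0,i=5
  .##.#|.  b13=0 t=3,i=2
  .##..|#  b12=1 t=3,i=11
  .#.##|#  b11=1 t=0,i=3
  .#.#.|#  b10=1 t=0,i=1
  .#..#|#  b9=1 t=2,i=8
  .#...|.  b8=0 t=1,i=6
  ..###|#  b7=1 t=0,i=10
  ..##.|.  b6=0 t=3,i=1
  ..#.#|#  b5=1 t=2,i=10
  ..#..|#  b4=1 t=4,i=3
  ...##|.  b3=0 t=0,i=9
  ...#.|#  b2=1 t=4,i=2
  ....#|.  b1=0 t=1,i=8
  .....|#  b0=1 t=4,i=0
  bits 10101100001110010101111010110101 = 2889440949

2889440949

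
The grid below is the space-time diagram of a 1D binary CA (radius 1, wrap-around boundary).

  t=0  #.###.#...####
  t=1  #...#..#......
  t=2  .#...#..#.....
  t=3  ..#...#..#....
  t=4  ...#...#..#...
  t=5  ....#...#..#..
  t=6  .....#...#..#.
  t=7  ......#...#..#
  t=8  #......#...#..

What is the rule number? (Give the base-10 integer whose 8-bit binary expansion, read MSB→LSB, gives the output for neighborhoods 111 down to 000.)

  ###|.  b7=0 t=0,i=3
  ##.|#  b6=1 t=0,i=0
  #.#|.  b5=0 t=0,i=1
  #..|#  b4=1 t=0,i=7
  .##|.  b3=0 t=0,i=2
  .#.|.  b2=0 t=0,i=6
  ..#|.  b1=0 t=0,i=9
  ...|.  b0=0 t=0,i=8
  bits 01010000 = 80

80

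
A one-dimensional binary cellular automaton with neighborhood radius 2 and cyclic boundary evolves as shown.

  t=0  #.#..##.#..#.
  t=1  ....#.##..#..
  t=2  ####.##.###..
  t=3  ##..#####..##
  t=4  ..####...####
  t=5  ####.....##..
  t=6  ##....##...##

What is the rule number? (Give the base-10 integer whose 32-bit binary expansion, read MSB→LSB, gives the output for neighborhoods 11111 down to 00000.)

248293527

  ##### -> .   bit 31 = 0  t=3,i=6
  ####. -> .   bit 30 = 0  t=2,i=2
  ###.# -> .   bit 29 = 0  t=2,i=3
  ###.. -> .   bit 28 = 0  t=2,i=10
  ##.## -> #   bit 27 = 1  t=2,i=4
  ##.#. -> #   bit 26 = 1  t=0,i=7
  ##..# -> #   bit 25 = 1  t=1,i=8
  ##... -> .   bit 24 = 0  t=4,i=6
  #.### -> #   bit 23 = 1  t=2,i=8
  #.##. -> #   bit 22 = 1  t=1,i=6
  #.#.# -> .   bit 21 = 0  t=0,i=0
  #.#.. -> .   bit 20 = 0  t=0,i=2
  #..## -> #   bit 19 = 1  t=0,i=4
  #..#. -> #   bit 18 = 1  t=0,i=10
  #...# -> .   bit 17 = 0  t=4,i=7
  #.... -> .   bit 16 = 0  t=1,i=12
  .#### -> #   bit 15 = 1  t=2,i=1
  .###. -> .   bit 14 = 0  t=2,i=9
  .##.# -> #   bit 13 = 1  t=0,i=6
  .##.. -> .   bit 12 = 0  t=1,i=7
  .#.## -> #   bit 11 = 1  t=1,i=5
  .#.#. -> .   bit 10 = 0  t=0,i=1
  .#..# -> .   bit 9 = 0  t=0,i=3
  .#... -> .   bit 8 = 0  t=1,i=11
  ..### -> #   bit 7 = 1  t=2,i=0
  ..##. -> .   bit 6 = 0  t=0,i=5
  ..#.# -> .   bit 5 = 0  t=0,i=11
  ..#.. -> #   bit 4 = 1  t=1,i=10
  ...## -> .   bit 3 = 0  t=4,i=8
  ...#. -> #   bit 2 = 1  t=1,i=3
  ....# -> #   bit 1 = 1  t=1,i=2
  ..... -> #   bit 0 = 1  t=1,i=0
  bits 00001110110011001010100010010111 = 248293527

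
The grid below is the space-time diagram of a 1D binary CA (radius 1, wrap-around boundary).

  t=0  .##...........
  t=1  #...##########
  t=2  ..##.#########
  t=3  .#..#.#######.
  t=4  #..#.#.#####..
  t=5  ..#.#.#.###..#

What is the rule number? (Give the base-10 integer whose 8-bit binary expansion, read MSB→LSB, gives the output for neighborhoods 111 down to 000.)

163

  ###|#  b7=1 t=1,i=5
  ##.|.  b6=0 t=0,i=2
  #.#|#  b5=1 t=2,i=4
  #..|.  b4=0 t=0,i=3
  .##|.  b3=0 t=0,i=1
  .#.|.  b2=0 t=3,i=1
  ..#|#  b1=1 t=0,i=0
  ...|#  b0=1 t=0,i=4
  bits 10100011 = 163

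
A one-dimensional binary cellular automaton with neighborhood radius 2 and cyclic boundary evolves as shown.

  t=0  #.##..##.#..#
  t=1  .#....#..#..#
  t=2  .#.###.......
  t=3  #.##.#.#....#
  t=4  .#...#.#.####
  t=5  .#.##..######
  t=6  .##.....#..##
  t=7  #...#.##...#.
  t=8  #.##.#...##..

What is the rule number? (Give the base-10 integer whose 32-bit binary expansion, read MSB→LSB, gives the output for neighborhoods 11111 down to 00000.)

  ##### -> .   bit 31 = 0  t=5,i=9
  ####. -> #   bit 30 = 1  t=4,i=11
  ###.# -> #   bit 29 = 1  t=4,i=12
  ###.. -> #   bit 28 = 1  t=2,i=5
  ##.## -> #   bit 27 = 1  t=0,i=1
  ##.#. -> .   bit 26 = 0  t=0,i=8
  ##..# -> .   bit 25 = 0  t=0,i=4
  ##... -> .   bit 24 = 0  t=2,i=6
  #.### -> #   bit 23 = 1  t=2,i=3
  #.##. -> .   bit 22 = 0  t=0,i=2
  #.#.# -> #   bit 21 = 1  t=3,i=5
  #.#.. -> #   bit 20 = 1  t=0,i=9
  #..## -> .   bit 19 = 0  t=0,i=5
  #..#. -> .   bit 18 = 0  t=1,i=8
  #...# -> #   bit 17 = 1  t=4,i=3
  #.... -> #   bit 16 = 1  t=1,i=3
  .#### -> #   bit 15 = 1  t=4,i=10
  .###. -> .   bit 14 = 0  t=2,i=4
  .##.# -> .   bit 13 = 0  t=0,i=0
  .##.. -> .   bit 12 = 0  t=0,i=3
  .#.## -> #   bit 11 = 1  t=2,i=2
  .#.#. -> .   bit 10 = 0  t=1,i=0
  .#..# -> .   bit 9 = 0  t=0,i=10
  .#... -> .   bit 8 = 0  t=1,i=2
  ..### -> .   bit 7 = 0  t=5,i=7
  ..##. -> #   bit 6 = 1  t=0,i=6
  ..#.# -> .   bit 5 = 0  t=1,i=12
  ..#.. -> .   bit 4 = 0  t=1,i=6
  ...## -> #   bit 3 = 1  t=3,i=11
  ...#. -> #   bit 2 = 1  t=1,i=5
  ....# -> #   bit 1 = 1  t=1,i=4
  ..... -> .   bit 0 = 0  t=2,i=8
  bits 01111000101100111000100001001110 = 2025031758

2025031758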